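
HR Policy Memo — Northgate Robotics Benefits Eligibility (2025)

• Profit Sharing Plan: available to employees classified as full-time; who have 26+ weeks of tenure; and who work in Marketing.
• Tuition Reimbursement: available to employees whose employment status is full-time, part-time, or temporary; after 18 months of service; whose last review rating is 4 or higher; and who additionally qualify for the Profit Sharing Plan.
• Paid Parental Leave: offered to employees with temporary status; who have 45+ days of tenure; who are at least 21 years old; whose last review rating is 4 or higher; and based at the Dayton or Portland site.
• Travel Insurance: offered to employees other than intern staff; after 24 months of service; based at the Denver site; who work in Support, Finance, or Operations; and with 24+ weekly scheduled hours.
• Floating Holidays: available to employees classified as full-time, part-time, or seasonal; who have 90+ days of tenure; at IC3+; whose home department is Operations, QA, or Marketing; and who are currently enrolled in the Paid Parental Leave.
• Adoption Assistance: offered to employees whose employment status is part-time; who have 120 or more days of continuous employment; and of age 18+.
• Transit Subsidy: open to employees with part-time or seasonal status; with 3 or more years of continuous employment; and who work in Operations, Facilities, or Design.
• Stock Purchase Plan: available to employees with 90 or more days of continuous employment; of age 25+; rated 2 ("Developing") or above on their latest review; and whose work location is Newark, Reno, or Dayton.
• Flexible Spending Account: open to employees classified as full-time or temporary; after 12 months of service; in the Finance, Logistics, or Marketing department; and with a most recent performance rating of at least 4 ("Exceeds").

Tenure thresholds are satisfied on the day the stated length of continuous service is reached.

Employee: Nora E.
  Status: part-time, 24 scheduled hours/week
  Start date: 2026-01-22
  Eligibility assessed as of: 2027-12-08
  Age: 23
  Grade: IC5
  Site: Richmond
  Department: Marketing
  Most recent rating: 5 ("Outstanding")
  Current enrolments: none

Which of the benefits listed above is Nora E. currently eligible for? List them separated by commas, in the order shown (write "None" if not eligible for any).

Service from 2026-01-22 to 2027-12-08: 685 days.
Profit Sharing Plan — status part-time ✗ (requires full-time) → not eligible.
Tuition Reimbursement — status part-time ✓; service 685 days ≥ 18 months (≈540 days) ✓; rating 5 ≥ 4 ✓; not eligible for Profit Sharing Plan ✗ → not eligible.
Paid Parental Leave — status part-time ✗ (requires temporary) → not eligible.
Travel Insurance — status part-time ✓ (not excluded); service 685 days < 24 months (≈720 days) ✗ → not eligible.
Floating Holidays — status part-time ✓; service 685 days ≥ 90 days ✓; grade IC5 ≥ IC3 ✓; dept Marketing ✓; not enrolled in Paid Parental Leave ✗ → not eligible.
Adoption Assistance — status part-time ✓; service 685 days ≥ 120 days ✓; age 23 ≥ 18 ✓ → eligible.
Transit Subsidy — status part-time ✓; service 685 days < 3 years (≈1095 days) ✗ → not eligible.
Stock Purchase Plan — service 685 days ≥ 90 days ✓; age 23 < 25 ✗ → not eligible.
Flexible Spending Account — status part-time ✗ (requires full-time or temporary) → not eligible.

Adoption Assistance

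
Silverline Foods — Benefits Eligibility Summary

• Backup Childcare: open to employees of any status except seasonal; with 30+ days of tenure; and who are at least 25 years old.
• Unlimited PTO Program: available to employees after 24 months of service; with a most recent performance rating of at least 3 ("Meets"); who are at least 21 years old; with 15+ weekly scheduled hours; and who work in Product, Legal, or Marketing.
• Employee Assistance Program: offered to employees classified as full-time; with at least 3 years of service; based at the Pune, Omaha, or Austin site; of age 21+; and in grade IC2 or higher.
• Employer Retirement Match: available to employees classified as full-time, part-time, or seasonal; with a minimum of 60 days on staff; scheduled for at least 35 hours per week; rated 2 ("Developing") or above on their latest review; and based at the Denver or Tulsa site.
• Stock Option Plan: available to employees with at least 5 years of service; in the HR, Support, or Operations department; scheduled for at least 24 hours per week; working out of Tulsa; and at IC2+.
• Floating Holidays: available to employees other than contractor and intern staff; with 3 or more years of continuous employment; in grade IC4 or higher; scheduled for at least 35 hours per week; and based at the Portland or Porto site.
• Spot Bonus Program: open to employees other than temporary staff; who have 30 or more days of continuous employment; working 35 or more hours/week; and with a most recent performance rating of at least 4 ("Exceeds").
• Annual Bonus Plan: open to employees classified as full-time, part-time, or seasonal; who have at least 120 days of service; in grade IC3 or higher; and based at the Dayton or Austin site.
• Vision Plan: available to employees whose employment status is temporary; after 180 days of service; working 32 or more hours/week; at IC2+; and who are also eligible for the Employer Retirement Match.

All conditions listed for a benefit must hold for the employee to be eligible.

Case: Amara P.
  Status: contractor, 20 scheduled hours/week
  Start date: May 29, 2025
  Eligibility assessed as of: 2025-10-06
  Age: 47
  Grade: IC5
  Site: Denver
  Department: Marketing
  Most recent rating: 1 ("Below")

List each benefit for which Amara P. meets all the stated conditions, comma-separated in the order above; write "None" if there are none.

Service from May 29, 2025 to 2025-10-06: 130 days.
Backup Childcare — status contractor ✓ (not excluded); service 130 days ≥ 30 days ✓; age 47 ≥ 25 ✓ → eligible.
Unlimited PTO Program — service 130 days < 24 months (≈720 days) ✗ → not eligible.
Employee Assistance Program — status contractor ✗ (requires full-time) → not eligible.
Employer Retirement Match — status contractor ✗ (requires full-time, part-time, or seasonal) → not eligible.
Stock Option Plan — service 130 days < 5 years (≈1825 days) ✗ → not eligible.
Floating Holidays — status contractor ✗ (excluded) → not eligible.
Spot Bonus Program — status contractor ✓ (not excluded); service 130 days ≥ 30 days ✓; 20 hrs/wk < 35 ✗ → not eligible.
Annual Bonus Plan — status contractor ✗ (requires full-time, part-time, or seasonal) → not eligible.
Vision Plan — status contractor ✗ (requires temporary) → not eligible.

Backup Childcare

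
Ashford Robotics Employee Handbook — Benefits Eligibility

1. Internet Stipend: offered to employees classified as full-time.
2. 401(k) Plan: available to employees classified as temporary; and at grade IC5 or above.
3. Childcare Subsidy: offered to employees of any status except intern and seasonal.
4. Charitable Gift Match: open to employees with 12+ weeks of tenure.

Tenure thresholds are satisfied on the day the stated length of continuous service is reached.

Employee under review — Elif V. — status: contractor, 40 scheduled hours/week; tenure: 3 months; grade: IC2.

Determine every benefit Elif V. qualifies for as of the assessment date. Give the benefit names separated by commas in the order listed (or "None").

Childcare Subsidy, Charitable Gift Match

Internet Stipend — status contractor ✗ (requires full-time) → not eligible.
401(k) Plan — status contractor ✗ (requires temporary) → not eligible.
Childcare Subsidy — status contractor ✓ (not excluded) → eligible.
Charitable Gift Match — service 3 months ≥ 12 weeks (≈84 days) ✓ → eligible.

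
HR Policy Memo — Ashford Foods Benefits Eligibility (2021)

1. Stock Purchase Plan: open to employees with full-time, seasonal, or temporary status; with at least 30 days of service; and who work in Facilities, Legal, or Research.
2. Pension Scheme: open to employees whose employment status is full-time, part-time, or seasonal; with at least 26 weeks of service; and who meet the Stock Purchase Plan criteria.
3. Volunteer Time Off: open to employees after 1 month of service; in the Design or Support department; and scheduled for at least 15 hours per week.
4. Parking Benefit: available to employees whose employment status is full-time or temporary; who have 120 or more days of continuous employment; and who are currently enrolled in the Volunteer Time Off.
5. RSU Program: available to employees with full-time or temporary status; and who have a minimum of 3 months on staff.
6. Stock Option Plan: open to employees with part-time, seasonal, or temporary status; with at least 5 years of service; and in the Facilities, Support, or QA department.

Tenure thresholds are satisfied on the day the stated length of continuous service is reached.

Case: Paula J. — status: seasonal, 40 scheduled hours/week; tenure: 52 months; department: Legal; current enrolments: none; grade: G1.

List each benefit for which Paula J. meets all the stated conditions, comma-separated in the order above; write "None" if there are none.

Stock Purchase Plan — status seasonal ✓; service 52 months ≥ 30 days ✓; dept Legal ✓ → eligible.
Pension Scheme — status seasonal ✓; service 52 months ≥ 26 weeks (≈182 days) ✓; eligible for Stock Purchase Plan ✓ → eligible.
Volunteer Time Off — service 52 months ≥ 1 month ✓; dept Legal ✗ → not eligible.
Parking Benefit — status seasonal ✗ (requires full-time or temporary) → not eligible.
RSU Program — status seasonal ✗ (requires full-time or temporary) → not eligible.
Stock Option Plan — status seasonal ✓; service 52 months < 5 years (≈1825 days) ✗ → not eligible.

Stock Purchase Plan, Pension Scheme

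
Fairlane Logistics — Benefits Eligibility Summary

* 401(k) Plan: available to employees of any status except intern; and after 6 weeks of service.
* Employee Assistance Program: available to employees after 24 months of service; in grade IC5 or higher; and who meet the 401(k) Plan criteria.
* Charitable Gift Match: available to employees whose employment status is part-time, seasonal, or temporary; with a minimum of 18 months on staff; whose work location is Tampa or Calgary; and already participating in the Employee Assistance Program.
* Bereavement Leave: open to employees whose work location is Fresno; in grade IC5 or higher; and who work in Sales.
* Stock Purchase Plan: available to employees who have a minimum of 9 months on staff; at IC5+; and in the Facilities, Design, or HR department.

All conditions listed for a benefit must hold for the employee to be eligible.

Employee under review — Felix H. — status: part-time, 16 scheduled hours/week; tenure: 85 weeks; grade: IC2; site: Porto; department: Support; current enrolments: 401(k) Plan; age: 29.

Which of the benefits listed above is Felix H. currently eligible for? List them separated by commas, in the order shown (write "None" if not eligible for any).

401(k) Plan — status part-time ✓ (not excluded); service 85 weeks ≥ 6 weeks ✓ → eligible.
Employee Assistance Program — service 85 weeks < 24 months (≈720 days) ✗ → not eligible.
Charitable Gift Match — status part-time ✓; service 85 weeks ≥ 18 months (≈540 days) ✓; site Porto ✗ (not Tampa or Calgary) → not eligible.
Bereavement Leave — site Porto ✗ (not Fresno) → not eligible.
Stock Purchase Plan — service 85 weeks ≥ 9 months (≈270 days) ✓; grade IC2 < IC5 ✗ → not eligible.

401(k) Plan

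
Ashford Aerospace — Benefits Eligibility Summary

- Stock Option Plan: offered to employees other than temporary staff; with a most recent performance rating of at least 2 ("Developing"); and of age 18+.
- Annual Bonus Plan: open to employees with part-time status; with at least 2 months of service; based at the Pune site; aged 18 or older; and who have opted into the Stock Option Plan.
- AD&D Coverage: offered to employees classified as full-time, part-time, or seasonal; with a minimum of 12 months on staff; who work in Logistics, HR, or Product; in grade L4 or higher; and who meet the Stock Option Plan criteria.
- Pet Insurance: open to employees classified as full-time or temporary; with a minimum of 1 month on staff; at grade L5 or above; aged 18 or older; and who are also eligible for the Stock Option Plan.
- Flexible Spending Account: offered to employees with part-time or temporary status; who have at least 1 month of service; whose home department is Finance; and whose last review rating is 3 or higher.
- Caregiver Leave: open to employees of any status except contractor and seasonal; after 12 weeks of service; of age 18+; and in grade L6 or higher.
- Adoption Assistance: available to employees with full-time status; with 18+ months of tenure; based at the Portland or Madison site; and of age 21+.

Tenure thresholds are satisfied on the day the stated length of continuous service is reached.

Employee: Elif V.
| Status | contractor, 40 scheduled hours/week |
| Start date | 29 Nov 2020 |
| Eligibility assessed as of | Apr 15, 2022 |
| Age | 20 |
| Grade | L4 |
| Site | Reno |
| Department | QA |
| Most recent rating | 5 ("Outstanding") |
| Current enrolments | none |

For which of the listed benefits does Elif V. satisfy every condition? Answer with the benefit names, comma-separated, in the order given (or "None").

Service from 29 Nov 2020 to Apr 15, 2022: 502 days.
Stock Option Plan — status contractor ✓ (not excluded); rating 5 ≥ 2 ✓; age 20 ≥ 18 ✓ → eligible.
Annual Bonus Plan — status contractor ✗ (requires part-time) → not eligible.
AD&D Coverage — status contractor ✗ (requires full-time, part-time, or seasonal) → not eligible.
Pet Insurance — status contractor ✗ (requires full-time or temporary) → not eligible.
Flexible Spending Account — status contractor ✗ (requires part-time or temporary) → not eligible.
Caregiver Leave — status contractor ✗ (excluded) → not eligible.
Adoption Assistance — status contractor ✗ (requires full-time) → not eligible.

Stock Option Plan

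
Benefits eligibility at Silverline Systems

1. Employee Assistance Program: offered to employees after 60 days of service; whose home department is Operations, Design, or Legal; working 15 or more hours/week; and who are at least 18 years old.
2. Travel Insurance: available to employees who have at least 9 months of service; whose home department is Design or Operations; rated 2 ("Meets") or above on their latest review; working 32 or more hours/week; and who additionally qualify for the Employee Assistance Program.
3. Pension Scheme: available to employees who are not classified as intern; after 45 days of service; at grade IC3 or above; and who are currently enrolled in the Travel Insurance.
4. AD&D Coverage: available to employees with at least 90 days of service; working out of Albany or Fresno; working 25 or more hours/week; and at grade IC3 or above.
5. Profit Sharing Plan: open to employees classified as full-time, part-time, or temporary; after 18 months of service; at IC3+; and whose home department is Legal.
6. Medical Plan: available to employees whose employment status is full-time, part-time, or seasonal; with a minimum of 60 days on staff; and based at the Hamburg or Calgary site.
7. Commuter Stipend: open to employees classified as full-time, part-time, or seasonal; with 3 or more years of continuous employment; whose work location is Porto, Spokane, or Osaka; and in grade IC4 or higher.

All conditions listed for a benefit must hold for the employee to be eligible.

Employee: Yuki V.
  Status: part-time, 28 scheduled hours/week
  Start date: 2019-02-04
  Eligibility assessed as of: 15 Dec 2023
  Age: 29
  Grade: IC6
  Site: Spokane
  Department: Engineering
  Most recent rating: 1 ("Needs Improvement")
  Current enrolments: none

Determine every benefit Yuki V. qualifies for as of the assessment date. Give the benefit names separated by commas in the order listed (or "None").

Service from 2019-02-04 to 15 Dec 2023: 1775 days.
Employee Assistance Program — service 1775 days ≥ 60 days ✓; dept Engineering ✗ → not eligible.
Travel Insurance — service 1775 days ≥ 9 months (≈270 days) ✓; dept Engineering ✗ → not eligible.
Pension Scheme — status part-time ✓ (not excluded); service 1775 days ≥ 45 days ✓; grade IC6 ≥ IC3 ✓; not enrolled in Travel Insurance ✗ → not eligible.
AD&D Coverage — service 1775 days ≥ 90 days ✓; site Spokane ✗ (not Albany or Fresno) → not eligible.
Profit Sharing Plan — status part-time ✓; service 1775 days ≥ 18 months (≈540 days) ✓; grade IC6 ≥ IC3 ✓; dept Engineering ✗ → not eligible.
Medical Plan — status part-time ✓; service 1775 days ≥ 60 days ✓; site Spokane ✗ (not Hamburg or Calgary) → not eligible.
Commuter Stipend — status part-time ✓; service 1775 days ≥ 3 years (≈1095 days) ✓; site Spokane ✓; grade IC6 ≥ IC4 ✓ → eligible.

Commuter Stipend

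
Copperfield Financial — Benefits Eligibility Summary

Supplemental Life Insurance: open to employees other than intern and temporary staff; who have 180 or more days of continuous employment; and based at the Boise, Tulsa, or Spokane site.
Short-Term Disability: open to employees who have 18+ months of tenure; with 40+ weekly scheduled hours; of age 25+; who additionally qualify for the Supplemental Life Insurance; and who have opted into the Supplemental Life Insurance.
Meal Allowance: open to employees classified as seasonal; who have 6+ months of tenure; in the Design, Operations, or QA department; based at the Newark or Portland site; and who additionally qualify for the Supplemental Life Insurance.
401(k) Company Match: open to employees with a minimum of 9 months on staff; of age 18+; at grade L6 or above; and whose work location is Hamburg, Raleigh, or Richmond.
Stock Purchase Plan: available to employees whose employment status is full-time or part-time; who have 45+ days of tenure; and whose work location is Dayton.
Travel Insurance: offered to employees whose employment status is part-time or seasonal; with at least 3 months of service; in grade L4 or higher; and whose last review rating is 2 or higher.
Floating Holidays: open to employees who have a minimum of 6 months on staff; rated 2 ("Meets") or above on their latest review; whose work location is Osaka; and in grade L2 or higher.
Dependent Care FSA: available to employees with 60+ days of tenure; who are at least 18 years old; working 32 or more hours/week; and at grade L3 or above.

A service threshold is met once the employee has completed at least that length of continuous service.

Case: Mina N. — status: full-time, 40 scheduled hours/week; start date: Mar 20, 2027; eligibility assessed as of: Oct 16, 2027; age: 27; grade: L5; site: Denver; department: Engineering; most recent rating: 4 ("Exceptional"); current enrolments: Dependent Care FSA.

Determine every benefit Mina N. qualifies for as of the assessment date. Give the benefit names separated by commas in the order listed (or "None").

Dependent Care FSA

Service from Mar 20, 2027 to Oct 16, 2027: 210 days.
Supplemental Life Insurance — status full-time ✓ (not excluded); service 210 days ≥ 180 days ✓; site Denver ✗ (not Boise, Tulsa, or Spokane) → not eligible.
Short-Term Disability — service 210 days < 18 months (≈540 days) ✗ → not eligible.
Meal Allowance — status full-time ✗ (requires seasonal) → not eligible.
401(k) Company Match — service 210 days < 9 months (≈270 days) ✗ → not eligible.
Stock Purchase Plan — status full-time ✓; service 210 days ≥ 45 days ✓; site Denver ✗ (not Dayton) → not eligible.
Travel Insurance — status full-time ✗ (requires part-time or seasonal) → not eligible.
Floating Holidays — service 210 days ≥ 6 months (≈180 days) ✓; rating 4 ≥ 2 ✓; site Denver ✗ (not Osaka) → not eligible.
Dependent Care FSA — service 210 days ≥ 60 days ✓; age 27 ≥ 18 ✓; 40 hrs/wk ≥ 32 ✓; grade L5 ≥ L3 ✓ → eligible.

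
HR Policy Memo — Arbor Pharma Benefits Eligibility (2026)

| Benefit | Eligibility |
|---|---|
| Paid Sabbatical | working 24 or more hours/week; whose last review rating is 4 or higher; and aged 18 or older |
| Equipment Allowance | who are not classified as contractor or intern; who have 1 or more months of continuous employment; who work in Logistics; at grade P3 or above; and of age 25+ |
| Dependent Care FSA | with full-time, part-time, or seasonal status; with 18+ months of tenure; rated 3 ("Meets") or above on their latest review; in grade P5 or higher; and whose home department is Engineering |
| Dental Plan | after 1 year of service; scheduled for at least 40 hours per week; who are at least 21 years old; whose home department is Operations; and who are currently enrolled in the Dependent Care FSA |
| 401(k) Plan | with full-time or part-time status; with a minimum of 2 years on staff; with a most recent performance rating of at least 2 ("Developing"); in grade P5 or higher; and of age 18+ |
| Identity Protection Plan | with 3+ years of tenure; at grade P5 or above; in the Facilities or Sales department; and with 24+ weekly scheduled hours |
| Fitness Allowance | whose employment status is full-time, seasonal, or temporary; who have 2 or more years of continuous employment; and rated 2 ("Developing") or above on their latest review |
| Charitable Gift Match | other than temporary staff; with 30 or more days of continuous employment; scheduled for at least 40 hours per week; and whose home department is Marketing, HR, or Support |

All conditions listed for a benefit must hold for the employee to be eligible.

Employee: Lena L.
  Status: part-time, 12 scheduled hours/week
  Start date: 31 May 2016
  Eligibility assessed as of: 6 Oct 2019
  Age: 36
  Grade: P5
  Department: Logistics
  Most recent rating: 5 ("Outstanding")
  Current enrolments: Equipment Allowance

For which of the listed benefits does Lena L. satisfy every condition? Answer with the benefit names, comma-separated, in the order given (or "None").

Service from 31 May 2016 to 6 Oct 2019: 1223 days.
Paid Sabbatical — 12 hrs/wk < 24 ✗ → not eligible.
Equipment Allowance — status part-time ✓ (not excluded); service 1223 days ≥ 1 month (≈30 days) ✓; dept Logistics ✓; grade P5 ≥ P3 ✓; age 36 ≥ 25 ✓ → eligible.
Dependent Care FSA — status part-time ✓; service 1223 days ≥ 18 months (≈540 days) ✓; rating 5 ≥ 3 ✓; grade P5 ≥ P5 ✓; dept Logistics ✗ → not eligible.
Dental Plan — service 1223 days ≥ 1 year (≈365 days) ✓; 12 hrs/wk < 40 ✗ → not eligible.
401(k) Plan — status part-time ✓; service 1223 days ≥ 2 years (≈730 days) ✓; rating 5 ≥ 2 ✓; grade P5 ≥ P5 ✓; age 36 ≥ 18 ✓ → eligible.
Identity Protection Plan — service 1223 days ≥ 3 years (≈1095 days) ✓; grade P5 ≥ P5 ✓; dept Logistics ✗ → not eligible.
Fitness Allowance — status part-time ✗ (requires full-time, seasonal, or temporary) → not eligible.
Charitable Gift Match — status part-time ✓ (not excluded); service 1223 days ≥ 30 days ✓; 12 hrs/wk < 40 ✗ → not eligible.

Equipment Allowance, 401(k) Plan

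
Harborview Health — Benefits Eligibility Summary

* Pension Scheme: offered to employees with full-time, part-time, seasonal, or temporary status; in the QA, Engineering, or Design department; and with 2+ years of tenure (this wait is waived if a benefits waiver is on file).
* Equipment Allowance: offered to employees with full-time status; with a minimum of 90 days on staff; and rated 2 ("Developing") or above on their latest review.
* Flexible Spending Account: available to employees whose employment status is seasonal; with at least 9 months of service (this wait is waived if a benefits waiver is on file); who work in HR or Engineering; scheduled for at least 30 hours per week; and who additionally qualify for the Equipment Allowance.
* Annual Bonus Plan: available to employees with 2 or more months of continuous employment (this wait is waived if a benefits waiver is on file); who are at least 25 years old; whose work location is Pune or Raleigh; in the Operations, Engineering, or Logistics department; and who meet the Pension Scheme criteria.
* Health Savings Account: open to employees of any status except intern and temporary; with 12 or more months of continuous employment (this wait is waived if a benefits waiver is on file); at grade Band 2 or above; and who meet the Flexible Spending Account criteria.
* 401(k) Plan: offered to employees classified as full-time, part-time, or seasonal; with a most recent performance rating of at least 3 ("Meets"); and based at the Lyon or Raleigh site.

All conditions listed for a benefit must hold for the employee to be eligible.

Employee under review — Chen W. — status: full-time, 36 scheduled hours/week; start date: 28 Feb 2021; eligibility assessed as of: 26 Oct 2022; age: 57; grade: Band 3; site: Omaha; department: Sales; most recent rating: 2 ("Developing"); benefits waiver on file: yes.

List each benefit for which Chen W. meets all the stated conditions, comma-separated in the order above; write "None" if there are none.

Service from 28 Feb 2021 to 26 Oct 2022: 605 days.
Pension Scheme — status full-time ✓; dept Sales ✗ → not eligible.
Equipment Allowance — status full-time ✓; service 605 days ≥ 90 days ✓; rating 2 ≥ 2 ✓ → eligible.
Flexible Spending Account — status full-time ✗ (requires seasonal) → not eligible.
Annual Bonus Plan — benefits waiver on file ✓; age 57 ≥ 25 ✓; site Omaha ✗ (not Pune or Raleigh) → not eligible.
Health Savings Account — status full-time ✓ (not excluded); benefits waiver on file ✓; grade Band 3 ≥ Band 2 ✓; not eligible for Flexible Spending Account ✗ → not eligible.
401(k) Plan — status full-time ✓; rating 2 < 3 ✗ → not eligible.

Equipment Allowance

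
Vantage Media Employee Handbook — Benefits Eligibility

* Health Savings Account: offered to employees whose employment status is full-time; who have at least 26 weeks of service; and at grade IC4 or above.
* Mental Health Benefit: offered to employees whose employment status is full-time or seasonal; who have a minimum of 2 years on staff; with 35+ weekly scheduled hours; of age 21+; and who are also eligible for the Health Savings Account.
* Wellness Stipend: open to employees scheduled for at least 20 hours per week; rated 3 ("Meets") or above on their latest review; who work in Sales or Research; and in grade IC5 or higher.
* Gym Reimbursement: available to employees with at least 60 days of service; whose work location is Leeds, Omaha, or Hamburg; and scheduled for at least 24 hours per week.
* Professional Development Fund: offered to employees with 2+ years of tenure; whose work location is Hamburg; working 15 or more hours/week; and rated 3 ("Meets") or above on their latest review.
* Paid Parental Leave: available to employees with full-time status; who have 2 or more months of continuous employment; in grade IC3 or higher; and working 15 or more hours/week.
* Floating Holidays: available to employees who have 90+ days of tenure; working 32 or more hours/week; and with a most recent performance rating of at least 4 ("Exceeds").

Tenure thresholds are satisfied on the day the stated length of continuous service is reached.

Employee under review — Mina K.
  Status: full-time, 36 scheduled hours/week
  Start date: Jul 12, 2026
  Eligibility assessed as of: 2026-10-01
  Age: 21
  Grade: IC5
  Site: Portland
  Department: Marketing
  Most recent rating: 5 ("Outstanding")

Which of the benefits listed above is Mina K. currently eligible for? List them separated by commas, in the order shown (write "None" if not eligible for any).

Service from Jul 12, 2026 to 2026-10-01: 81 days.
Health Savings Account — status full-time ✓; service 81 days < 26 weeks (≈182 days) ✗ → not eligible.
Mental Health Benefit — status full-time ✓; service 81 days < 2 years (≈730 days) ✗ → not eligible.
Wellness Stipend — 36 hrs/wk ≥ 20 ✓; rating 5 ≥ 3 ✓; dept Marketing ✗ → not eligible.
Gym Reimbursement — service 81 days ≥ 60 days ✓; site Portland ✗ (not Leeds, Omaha, or Hamburg) → not eligible.
Professional Development Fund — service 81 days < 2 years (≈730 days) ✗ → not eligible.
Paid Parental Leave — status full-time ✓; service 81 days ≥ 2 months (≈60 days) ✓; grade IC5 ≥ IC3 ✓; 36 hrs/wk ≥ 15 ✓ → eligible.
Floating Holidays — service 81 days < 90 days ✗ → not eligible.

Paid Parental Leave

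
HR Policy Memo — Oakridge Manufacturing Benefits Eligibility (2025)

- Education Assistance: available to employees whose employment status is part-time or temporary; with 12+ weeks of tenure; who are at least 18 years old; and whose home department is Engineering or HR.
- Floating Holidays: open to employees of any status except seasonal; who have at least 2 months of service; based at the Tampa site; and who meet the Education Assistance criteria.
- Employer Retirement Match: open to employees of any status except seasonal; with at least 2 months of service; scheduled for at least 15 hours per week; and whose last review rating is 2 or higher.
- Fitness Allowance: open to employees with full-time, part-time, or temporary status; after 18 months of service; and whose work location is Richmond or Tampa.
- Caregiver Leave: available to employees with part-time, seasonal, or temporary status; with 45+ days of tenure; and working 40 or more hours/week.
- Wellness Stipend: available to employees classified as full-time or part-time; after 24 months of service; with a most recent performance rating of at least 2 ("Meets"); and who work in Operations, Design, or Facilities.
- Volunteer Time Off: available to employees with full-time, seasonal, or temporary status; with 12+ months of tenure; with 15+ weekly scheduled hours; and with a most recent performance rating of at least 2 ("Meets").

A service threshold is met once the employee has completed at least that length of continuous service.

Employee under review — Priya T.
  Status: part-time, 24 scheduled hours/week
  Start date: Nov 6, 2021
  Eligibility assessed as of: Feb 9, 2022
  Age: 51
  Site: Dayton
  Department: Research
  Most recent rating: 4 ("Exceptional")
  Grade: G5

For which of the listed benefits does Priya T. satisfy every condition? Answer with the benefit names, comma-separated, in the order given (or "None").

Service from Nov 6, 2021 to Feb 9, 2022: 95 days.
Education Assistance — status part-time ✓; service 95 days ≥ 12 weeks (≈84 days) ✓; age 51 ≥ 18 ✓; dept Research ✗ → not eligible.
Floating Holidays — status part-time ✓ (not excluded); service 95 days ≥ 2 months (≈60 days) ✓; site Dayton ✗ (not Tampa) → not eligible.
Employer Retirement Match — status part-time ✓ (not excluded); service 95 days ≥ 2 months (≈60 days) ✓; 24 hrs/wk ≥ 15 ✓; rating 4 ≥ 2 ✓ → eligible.
Fitness Allowance — status part-time ✓; service 95 days < 18 months (≈540 days) ✗ → not eligible.
Caregiver Leave — status part-time ✓; service 95 days ≥ 45 days ✓; 24 hrs/wk < 40 ✗ → not eligible.
Wellness Stipend — status part-time ✓; service 95 days < 24 months (≈720 days) ✗ → not eligible.
Volunteer Time Off — status part-time ✗ (requires full-time, seasonal, or temporary) → not eligible.

Employer Retirement Match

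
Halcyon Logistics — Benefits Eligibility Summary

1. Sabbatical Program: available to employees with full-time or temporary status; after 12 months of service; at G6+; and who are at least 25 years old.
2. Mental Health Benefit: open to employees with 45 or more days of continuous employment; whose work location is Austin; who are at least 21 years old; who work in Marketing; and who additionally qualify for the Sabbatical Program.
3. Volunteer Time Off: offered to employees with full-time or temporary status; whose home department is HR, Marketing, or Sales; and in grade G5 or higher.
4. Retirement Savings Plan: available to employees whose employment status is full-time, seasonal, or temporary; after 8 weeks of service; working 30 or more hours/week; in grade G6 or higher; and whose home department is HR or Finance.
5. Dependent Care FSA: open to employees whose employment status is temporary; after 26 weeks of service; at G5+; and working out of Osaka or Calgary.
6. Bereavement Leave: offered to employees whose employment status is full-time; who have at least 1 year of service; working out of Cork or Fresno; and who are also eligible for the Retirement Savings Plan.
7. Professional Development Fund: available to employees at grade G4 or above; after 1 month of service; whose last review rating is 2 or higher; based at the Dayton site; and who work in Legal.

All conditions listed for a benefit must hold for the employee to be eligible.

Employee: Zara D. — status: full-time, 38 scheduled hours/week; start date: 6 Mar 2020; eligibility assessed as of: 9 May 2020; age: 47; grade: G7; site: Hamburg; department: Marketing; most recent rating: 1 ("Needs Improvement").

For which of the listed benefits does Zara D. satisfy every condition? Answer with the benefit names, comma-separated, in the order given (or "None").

Service from 6 Mar 2020 to 9 May 2020: 64 days.
Sabbatical Program — status full-time ✓; service 64 days < 12 months (≈360 days) ✗ → not eligible.
Mental Health Benefit — service 64 days ≥ 45 days ✓; site Hamburg ✗ (not Austin) → not eligible.
Volunteer Time Off — status full-time ✓; dept Marketing ✓; grade G7 ≥ G5 ✓ → eligible.
Retirement Savings Plan — status full-time ✓; service 64 days ≥ 8 weeks (≈56 days) ✓; 38 hrs/wk ≥ 30 ✓; grade G7 ≥ G6 ✓; dept Marketing ✗ → not eligible.
Dependent Care FSA — status full-time ✗ (requires temporary) → not eligible.
Bereavement Leave — status full-time ✓; service 64 days < 1 year (≈365 days) ✗ → not eligible.
Professional Development Fund — grade G7 ≥ G4 ✓; service 64 days ≥ 1 month (≈30 days) ✓; rating 1 < 2 ✗ → not eligible.

Volunteer Time Off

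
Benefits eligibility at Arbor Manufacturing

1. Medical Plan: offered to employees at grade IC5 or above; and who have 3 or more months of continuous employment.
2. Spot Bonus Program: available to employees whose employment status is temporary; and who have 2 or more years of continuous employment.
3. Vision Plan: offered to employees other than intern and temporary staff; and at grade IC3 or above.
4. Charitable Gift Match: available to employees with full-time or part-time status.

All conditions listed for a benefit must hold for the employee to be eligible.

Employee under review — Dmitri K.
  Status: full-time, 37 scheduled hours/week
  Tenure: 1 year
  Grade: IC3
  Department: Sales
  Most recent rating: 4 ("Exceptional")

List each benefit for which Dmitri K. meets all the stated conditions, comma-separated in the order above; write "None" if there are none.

Medical Plan — grade IC3 < IC5 ✗ → not eligible.
Spot Bonus Program — status full-time ✗ (requires temporary) → not eligible.
Vision Plan — status full-time ✓ (not excluded); grade IC3 ≥ IC3 ✓ → eligible.
Charitable Gift Match — status full-time ✓ → eligible.

Vision Plan, Charitable Gift Match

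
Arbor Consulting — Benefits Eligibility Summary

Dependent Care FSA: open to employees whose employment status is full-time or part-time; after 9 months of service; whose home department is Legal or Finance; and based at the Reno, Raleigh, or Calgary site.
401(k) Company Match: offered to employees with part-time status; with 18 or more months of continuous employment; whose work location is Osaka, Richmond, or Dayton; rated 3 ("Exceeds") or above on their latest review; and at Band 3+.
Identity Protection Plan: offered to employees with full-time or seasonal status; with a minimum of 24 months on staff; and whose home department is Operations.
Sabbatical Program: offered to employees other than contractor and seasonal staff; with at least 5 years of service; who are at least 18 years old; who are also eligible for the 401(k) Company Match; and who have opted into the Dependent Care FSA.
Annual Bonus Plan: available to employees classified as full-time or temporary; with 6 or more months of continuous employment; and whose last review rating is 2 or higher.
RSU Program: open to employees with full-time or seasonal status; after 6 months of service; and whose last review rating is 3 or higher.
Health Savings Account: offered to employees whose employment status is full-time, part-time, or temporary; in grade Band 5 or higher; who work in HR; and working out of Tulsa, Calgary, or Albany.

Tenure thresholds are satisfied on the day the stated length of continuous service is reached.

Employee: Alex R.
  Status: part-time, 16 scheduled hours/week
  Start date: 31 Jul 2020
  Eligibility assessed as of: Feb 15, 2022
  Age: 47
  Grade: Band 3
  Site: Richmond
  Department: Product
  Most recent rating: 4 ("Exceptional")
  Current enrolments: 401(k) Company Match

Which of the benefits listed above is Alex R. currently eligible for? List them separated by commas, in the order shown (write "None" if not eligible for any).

401(k) Company Match

Service from 31 Jul 2020 to Feb 15, 2022: 564 days.
Dependent Care FSA — status part-time ✓; service 564 days ≥ 9 months (≈270 days) ✓; dept Product ✗ → not eligible.
401(k) Company Match — status part-time ✓; service 564 days ≥ 18 months (≈540 days) ✓; site Richmond ✓; rating 4 ≥ 3 ✓; grade Band 3 ≥ Band 3 ✓ → eligible.
Identity Protection Plan — status part-time ✗ (requires full-time or seasonal) → not eligible.
Sabbatical Program — status part-time ✓ (not excluded); service 564 days < 5 years (≈1825 days) ✗ → not eligible.
Annual Bonus Plan — status part-time ✗ (requires full-time or temporary) → not eligible.
RSU Program — status part-time ✗ (requires full-time or seasonal) → not eligible.
Health Savings Account — status part-time ✓; grade Band 3 < Band 5 ✗ → not eligible.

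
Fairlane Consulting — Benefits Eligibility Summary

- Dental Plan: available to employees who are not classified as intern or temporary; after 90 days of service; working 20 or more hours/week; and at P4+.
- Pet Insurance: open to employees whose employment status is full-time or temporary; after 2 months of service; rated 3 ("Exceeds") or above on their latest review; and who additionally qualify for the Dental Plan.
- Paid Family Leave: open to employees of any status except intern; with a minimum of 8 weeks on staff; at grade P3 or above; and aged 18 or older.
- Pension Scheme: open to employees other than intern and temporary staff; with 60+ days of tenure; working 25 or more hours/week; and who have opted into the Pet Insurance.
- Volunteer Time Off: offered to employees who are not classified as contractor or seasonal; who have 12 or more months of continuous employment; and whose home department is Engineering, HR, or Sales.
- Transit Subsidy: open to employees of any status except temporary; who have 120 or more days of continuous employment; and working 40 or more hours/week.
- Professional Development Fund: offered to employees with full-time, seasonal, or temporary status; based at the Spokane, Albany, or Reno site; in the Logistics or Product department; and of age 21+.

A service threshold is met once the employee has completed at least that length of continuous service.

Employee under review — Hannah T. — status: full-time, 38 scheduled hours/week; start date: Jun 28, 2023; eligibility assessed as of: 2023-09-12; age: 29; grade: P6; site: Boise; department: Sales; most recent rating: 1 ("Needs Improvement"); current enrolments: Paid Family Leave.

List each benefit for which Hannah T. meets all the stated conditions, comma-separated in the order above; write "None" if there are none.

Service from Jun 28, 2023 to 2023-09-12: 76 days.
Dental Plan — status full-time ✓ (not excluded); service 76 days < 90 days ✗ → not eligible.
Pet Insurance — status full-time ✓; service 76 days ≥ 2 months (≈60 days) ✓; rating 1 < 3 ✗ → not eligible.
Paid Family Leave — status full-time ✓ (not excluded); service 76 days ≥ 8 weeks (≈56 days) ✓; grade P6 ≥ P3 ✓; age 29 ≥ 18 ✓ → eligible.
Pension Scheme — status full-time ✓ (not excluded); service 76 days ≥ 60 days ✓; 38 hrs/wk ≥ 25 ✓; not enrolled in Pet Insurance ✗ → not eligible.
Volunteer Time Off — status full-time ✓ (not excluded); service 76 days < 12 months (≈360 days) ✗ → not eligible.
Transit Subsidy — status full-time ✓ (not excluded); service 76 days < 120 days ✗ → not eligible.
Professional Development Fund — status full-time ✓; site Boise ✗ (not Spokane, Albany, or Reno) → not eligible.

Paid Family Leave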